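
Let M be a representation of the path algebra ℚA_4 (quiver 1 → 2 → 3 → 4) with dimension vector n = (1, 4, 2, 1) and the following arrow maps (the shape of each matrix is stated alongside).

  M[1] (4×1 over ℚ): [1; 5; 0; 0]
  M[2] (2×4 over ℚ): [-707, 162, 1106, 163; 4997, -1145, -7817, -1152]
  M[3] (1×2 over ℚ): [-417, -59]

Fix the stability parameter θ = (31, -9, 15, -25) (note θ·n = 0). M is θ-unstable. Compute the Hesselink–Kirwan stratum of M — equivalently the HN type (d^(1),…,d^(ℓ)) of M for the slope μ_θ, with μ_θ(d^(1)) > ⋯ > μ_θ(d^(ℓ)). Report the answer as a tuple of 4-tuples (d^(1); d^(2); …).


Interval decomposition of M: I[1,4], I[2,2]^2, I[2,3].
HN type (ℓ=3): μ^(1)=15; μ^(2)=3; μ^(3)=-9

((0, 0, 1, 0); (1, 1, 1, 1); (0, 3, 0, 0))


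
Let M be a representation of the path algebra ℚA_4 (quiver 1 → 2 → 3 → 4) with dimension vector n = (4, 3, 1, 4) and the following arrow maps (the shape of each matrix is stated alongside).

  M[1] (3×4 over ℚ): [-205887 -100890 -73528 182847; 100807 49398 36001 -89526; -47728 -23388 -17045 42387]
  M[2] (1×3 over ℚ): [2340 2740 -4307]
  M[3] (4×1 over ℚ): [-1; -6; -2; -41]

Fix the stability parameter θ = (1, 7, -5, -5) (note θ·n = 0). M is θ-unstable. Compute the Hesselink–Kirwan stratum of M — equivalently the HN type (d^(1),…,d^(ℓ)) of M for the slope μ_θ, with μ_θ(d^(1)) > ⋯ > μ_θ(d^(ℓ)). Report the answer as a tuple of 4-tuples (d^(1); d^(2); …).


Interval decomposition of M: I[1,1]^2, I[1,2], I[1,4], I[2,2], I[4,4]^3.
HN type (ℓ=4): μ^(1)=7; μ^(2)=1; μ^(3)=-1/2; μ^(4)=-5

((0, 2, 0, 0); (3, 0, 0, 0); (1, 1, 1, 1); (0, 0, 0, 3))


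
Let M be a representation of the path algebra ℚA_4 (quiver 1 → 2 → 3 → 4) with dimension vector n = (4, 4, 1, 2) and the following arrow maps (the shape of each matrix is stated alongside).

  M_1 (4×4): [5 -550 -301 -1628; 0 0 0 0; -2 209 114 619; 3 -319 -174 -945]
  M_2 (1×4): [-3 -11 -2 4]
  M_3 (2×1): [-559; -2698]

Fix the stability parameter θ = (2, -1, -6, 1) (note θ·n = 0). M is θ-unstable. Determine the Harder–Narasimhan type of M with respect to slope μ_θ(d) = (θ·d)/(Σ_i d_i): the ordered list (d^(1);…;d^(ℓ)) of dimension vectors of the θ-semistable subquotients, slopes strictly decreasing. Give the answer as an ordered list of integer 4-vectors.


Via rank(M_{q-1}∘⋯∘M_p): M ≅ I[1,1], I[1,2]^2, I[1,4], I[2,2], I[4,4].
μ_θ-semistable layers: μ^(1)=2; μ^(2)=1; μ^(3)=1/2; μ^(4)=-1; μ^(5)=-5/3

((1, 0, 0, 0); (0, 0, 0, 2); (2, 2, 0, 0); (0, 1, 0, 0); (1, 1, 1, 0))


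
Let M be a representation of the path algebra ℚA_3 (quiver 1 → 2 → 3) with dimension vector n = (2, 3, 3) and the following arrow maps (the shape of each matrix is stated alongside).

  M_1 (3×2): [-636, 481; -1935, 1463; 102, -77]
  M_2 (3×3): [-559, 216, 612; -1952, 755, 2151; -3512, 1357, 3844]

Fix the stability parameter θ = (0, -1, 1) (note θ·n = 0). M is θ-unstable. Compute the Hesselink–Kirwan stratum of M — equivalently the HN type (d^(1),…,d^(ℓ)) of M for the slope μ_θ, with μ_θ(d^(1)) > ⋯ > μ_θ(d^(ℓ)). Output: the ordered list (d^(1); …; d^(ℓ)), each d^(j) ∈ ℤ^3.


Interval decomposition of M: I[1,3]^2, I[2,3].
HN type (ℓ=3): μ^(1)=1; μ^(2)=-1/2; μ^(3)=-1

((0, 0, 3); (2, 2, 0); (0, 1, 0))


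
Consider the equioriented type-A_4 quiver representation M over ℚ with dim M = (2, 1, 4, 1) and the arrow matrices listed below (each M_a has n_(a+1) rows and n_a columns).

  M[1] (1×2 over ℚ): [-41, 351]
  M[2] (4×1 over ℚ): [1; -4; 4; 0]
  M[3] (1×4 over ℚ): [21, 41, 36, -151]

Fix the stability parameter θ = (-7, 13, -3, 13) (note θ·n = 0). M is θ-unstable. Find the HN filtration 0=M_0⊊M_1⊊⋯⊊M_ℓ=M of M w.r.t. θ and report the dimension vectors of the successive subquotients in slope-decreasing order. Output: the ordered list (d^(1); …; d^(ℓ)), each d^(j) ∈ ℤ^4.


Via rank(M_{q-1}∘⋯∘M_p): M ≅ I[1,1], I[1,4], I[3,3]^3.
μ_θ-semistable layers: μ^(1)=13; μ^(2)=5; μ^(3)=-3; μ^(4)=-7

((0, 0, 0, 1); (0, 1, 1, 0); (0, 0, 3, 0); (2, 0, 0, 0))


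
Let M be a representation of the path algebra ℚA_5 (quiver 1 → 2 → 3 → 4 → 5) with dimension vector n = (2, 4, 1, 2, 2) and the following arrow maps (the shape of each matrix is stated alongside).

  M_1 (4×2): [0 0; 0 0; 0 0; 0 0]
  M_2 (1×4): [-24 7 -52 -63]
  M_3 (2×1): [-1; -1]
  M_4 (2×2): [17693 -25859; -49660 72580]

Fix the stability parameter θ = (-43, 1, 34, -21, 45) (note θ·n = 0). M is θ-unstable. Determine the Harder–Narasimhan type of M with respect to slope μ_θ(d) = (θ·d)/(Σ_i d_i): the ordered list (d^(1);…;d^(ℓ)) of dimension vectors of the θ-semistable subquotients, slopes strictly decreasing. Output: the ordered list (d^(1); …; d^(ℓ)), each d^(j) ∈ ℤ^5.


Barcode: M ≅ I[1,1]^2, I[2,2]^3, I[2,5], I[4,4], I[5,5]. HN layers by μ_θ (5 steps, strictly decreasing):
  μ^(1)=45; μ^(2)=13/2; μ^(3)=1; μ^(4)=-21; μ^(5)=-43

((0, 0, 0, 0, 2); (0, 0, 1, 1, 0); (0, 4, 0, 0, 0); (0, 0, 0, 1, 0); (2, 0, 0, 0, 0))


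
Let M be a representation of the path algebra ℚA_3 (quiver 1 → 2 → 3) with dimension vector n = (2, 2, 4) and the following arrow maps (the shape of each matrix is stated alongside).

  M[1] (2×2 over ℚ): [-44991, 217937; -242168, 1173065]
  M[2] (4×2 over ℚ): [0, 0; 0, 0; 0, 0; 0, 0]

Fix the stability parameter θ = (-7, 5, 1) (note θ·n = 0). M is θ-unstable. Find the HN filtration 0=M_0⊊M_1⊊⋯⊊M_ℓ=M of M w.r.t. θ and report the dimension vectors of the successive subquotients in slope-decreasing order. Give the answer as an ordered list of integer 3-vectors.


Via rank(M_{q-1}∘⋯∘M_p): M ≅ I[1,2]^2, I[3,3]^4.
μ_θ-semistable layers: μ^(1)=5; μ^(2)=1; μ^(3)=-7

((0, 2, 0); (0, 0, 4); (2, 0, 0))


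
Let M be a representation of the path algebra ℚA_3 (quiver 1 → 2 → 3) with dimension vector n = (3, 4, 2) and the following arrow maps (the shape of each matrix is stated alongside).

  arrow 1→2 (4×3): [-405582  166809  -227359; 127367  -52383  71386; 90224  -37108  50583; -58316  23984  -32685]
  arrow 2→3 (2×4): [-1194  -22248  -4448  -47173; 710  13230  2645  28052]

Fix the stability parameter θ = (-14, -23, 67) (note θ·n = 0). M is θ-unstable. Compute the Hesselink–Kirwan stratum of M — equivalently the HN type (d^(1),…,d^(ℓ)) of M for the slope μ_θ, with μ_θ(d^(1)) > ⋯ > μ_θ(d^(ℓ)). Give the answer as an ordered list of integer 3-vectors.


Barcode: M ≅ I[1,2], I[1,3]^2, I[2,2]. HN layers by μ_θ (3 steps, strictly decreasing):
  μ^(1)=67; μ^(2)=-37/2; μ^(3)=-23

((0, 0, 2); (3, 3, 0); (0, 1, 0))


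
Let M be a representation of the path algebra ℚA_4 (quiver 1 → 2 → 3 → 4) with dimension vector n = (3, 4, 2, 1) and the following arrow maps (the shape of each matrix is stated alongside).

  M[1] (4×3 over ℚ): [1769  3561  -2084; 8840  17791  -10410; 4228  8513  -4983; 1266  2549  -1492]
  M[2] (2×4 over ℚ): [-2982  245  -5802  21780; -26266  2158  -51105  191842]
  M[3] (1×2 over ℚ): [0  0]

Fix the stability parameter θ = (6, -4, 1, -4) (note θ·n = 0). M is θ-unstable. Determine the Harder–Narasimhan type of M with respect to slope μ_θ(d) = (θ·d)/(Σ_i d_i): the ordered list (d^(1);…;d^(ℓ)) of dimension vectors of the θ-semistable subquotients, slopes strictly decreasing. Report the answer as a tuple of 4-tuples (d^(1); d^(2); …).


Barcode: M ≅ I[1,2], I[1,3]^2, I[2,2], I[4,4]. HN layers by μ_θ (2 steps, strictly decreasing):
  μ^(1)=1; μ^(2)=-4

((3, 3, 2, 0); (0, 1, 0, 1))


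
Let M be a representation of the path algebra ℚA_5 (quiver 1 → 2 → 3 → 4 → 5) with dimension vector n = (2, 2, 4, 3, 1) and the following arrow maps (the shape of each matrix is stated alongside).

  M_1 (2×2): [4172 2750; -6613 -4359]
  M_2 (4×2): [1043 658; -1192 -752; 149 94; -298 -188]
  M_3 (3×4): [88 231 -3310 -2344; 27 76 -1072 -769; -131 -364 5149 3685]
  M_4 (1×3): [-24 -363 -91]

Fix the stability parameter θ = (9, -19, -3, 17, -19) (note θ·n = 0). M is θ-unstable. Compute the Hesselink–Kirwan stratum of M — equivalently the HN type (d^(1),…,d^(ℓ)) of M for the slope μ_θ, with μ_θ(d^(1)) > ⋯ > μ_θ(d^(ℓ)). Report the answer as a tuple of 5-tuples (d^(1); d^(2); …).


Via rank(M_{q-1}∘⋯∘M_p): M ≅ I[1,2], I[1,5], I[3,3], I[3,4]^2.
μ_θ-semistable layers: μ^(1)=17; μ^(2)=-1; μ^(3)=-3; μ^(4)=-5

((0, 0, 0, 2, 0); (0, 0, 0, 1, 1); (0, 0, 4, 0, 0); (2, 2, 0, 0, 0))


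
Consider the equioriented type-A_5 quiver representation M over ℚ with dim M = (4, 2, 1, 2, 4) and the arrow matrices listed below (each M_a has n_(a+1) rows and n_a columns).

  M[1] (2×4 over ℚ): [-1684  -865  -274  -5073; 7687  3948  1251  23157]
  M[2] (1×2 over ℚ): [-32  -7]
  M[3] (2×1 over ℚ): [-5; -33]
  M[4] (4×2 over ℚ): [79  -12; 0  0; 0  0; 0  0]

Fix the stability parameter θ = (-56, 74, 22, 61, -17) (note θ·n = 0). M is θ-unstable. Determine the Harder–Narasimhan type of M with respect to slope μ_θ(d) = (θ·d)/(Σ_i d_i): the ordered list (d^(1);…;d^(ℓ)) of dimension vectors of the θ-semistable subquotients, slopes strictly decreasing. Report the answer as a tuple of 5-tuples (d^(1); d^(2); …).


Barcode: M ≅ I[1,1]^2, I[1,2], I[1,5], I[4,4], I[5,5]^3. HN layers by μ_θ (5 steps, strictly decreasing):
  μ^(1)=74; μ^(2)=61; μ^(3)=35; μ^(4)=-17; μ^(5)=-56

((0, 1, 0, 0, 0); (0, 0, 0, 1, 0); (0, 1, 1, 1, 1); (0, 0, 0, 0, 3); (4, 0, 0, 0, 0))


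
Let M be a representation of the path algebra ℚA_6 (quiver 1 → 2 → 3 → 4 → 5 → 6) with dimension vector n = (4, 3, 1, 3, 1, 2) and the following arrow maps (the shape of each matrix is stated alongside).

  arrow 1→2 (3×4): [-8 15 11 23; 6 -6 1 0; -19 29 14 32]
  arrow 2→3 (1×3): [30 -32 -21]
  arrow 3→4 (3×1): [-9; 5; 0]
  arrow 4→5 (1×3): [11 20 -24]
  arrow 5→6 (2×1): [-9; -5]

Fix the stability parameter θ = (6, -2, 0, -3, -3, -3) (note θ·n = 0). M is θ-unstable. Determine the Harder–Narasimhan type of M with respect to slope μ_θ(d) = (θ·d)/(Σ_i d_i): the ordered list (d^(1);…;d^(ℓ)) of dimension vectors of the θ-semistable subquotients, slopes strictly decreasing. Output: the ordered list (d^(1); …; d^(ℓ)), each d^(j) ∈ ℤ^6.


Barcode: M ≅ I[1,1], I[1,2]^2, I[1,6], I[4,4]^2, I[6,6]. HN layers by μ_θ (4 steps, strictly decreasing):
  μ^(1)=6; μ^(2)=2; μ^(3)=-5/6; μ^(4)=-3

((1, 0, 0, 0, 0, 0); (2, 2, 0, 0, 0, 0); (1, 1, 1, 1, 1, 1); (0, 0, 0, 2, 0, 1))


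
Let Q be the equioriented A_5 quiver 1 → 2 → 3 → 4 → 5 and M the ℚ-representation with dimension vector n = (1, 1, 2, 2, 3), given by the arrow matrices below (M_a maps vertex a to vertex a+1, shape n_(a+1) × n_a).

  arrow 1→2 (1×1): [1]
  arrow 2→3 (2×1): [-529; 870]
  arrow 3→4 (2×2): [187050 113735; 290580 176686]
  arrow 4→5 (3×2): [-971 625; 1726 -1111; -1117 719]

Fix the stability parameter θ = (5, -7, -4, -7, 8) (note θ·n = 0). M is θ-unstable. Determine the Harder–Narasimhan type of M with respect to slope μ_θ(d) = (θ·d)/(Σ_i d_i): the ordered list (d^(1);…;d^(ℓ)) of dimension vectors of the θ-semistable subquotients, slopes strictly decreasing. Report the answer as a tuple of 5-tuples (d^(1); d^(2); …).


Interval decomposition of M: I[1,3], I[3,5], I[4,5], I[5,5].
HN type (ℓ=4): μ^(1)=8; μ^(2)=-2; μ^(3)=-11/2; μ^(4)=-7

((0, 0, 0, 0, 3); (1, 1, 1, 0, 0); (0, 0, 1, 1, 0); (0, 0, 0, 1, 0))


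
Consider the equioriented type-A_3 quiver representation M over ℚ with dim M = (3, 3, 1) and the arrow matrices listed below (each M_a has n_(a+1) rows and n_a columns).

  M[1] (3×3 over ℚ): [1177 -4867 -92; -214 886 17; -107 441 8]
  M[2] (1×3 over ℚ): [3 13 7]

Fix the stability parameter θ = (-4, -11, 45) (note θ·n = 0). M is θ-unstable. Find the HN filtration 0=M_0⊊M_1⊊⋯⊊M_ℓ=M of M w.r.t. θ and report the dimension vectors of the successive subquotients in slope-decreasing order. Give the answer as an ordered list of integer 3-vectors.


Barcode: M ≅ I[1,1], I[1,2], I[1,3], I[2,2]. HN layers by μ_θ (4 steps, strictly decreasing):
  μ^(1)=45; μ^(2)=-4; μ^(3)=-15/2; μ^(4)=-11

((0, 0, 1); (1, 0, 0); (2, 2, 0); (0, 1, 0))


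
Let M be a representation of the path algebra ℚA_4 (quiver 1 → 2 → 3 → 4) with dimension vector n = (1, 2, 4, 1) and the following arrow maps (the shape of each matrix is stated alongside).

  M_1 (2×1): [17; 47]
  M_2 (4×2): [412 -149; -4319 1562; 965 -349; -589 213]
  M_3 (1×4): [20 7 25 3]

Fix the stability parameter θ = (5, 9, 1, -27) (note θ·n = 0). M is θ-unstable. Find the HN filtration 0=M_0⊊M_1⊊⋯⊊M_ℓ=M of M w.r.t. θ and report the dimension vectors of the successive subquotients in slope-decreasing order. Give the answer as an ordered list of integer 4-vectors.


Interval decomposition of M: I[1,4], I[2,3], I[3,3]^2.
HN type (ℓ=3): μ^(1)=5; μ^(2)=1; μ^(3)=-3

((0, 1, 1, 0); (0, 0, 2, 0); (1, 1, 1, 1))


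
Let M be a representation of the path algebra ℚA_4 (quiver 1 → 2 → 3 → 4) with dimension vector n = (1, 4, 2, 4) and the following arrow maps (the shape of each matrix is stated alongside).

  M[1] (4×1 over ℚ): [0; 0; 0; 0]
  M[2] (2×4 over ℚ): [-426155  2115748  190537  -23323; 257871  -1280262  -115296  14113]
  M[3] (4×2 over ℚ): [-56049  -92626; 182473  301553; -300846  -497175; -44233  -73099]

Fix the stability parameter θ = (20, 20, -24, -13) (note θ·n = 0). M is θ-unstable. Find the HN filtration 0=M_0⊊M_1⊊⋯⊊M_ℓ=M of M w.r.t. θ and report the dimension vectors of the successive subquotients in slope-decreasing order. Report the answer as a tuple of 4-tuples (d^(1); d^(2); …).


Via rank(M_{q-1}∘⋯∘M_p): M ≅ I[1,1], I[2,2]^2, I[2,4]^2, I[4,4]^2.
μ_θ-semistable layers: μ^(1)=20; μ^(2)=-17/3; μ^(3)=-13

((1, 2, 0, 0); (0, 2, 2, 2); (0, 0, 0, 2))


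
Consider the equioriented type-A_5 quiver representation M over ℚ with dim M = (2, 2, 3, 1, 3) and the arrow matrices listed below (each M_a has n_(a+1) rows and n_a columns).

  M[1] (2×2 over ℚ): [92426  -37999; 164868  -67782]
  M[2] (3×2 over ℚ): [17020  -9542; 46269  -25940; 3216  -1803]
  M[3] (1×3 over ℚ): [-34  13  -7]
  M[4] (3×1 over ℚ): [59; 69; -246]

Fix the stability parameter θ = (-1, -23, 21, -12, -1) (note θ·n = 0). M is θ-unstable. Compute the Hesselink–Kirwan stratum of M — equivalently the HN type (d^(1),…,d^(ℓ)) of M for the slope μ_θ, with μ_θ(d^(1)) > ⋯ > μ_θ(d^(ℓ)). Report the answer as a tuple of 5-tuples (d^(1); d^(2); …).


Barcode: M ≅ I[1,1], I[1,5], I[2,3], I[3,3], I[5,5]^2. HN layers by μ_θ (5 steps, strictly decreasing):
  μ^(1)=21; μ^(2)=8/3; μ^(3)=-1; μ^(4)=-12; μ^(5)=-23

((0, 0, 2, 0, 0); (0, 0, 1, 1, 1); (1, 0, 0, 0, 2); (1, 1, 0, 0, 0); (0, 1, 0, 0, 0))


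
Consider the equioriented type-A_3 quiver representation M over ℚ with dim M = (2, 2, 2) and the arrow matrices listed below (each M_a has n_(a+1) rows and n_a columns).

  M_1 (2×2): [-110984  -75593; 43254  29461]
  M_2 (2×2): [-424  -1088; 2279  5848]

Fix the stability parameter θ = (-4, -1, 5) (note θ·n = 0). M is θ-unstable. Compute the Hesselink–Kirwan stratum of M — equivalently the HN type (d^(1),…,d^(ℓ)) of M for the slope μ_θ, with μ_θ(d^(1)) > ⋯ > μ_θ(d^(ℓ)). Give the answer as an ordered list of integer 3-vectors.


Interval decomposition of M: I[1,2], I[1,3], I[3,3].
HN type (ℓ=3): μ^(1)=5; μ^(2)=-1; μ^(3)=-4

((0, 0, 2); (0, 2, 0); (2, 0, 0))


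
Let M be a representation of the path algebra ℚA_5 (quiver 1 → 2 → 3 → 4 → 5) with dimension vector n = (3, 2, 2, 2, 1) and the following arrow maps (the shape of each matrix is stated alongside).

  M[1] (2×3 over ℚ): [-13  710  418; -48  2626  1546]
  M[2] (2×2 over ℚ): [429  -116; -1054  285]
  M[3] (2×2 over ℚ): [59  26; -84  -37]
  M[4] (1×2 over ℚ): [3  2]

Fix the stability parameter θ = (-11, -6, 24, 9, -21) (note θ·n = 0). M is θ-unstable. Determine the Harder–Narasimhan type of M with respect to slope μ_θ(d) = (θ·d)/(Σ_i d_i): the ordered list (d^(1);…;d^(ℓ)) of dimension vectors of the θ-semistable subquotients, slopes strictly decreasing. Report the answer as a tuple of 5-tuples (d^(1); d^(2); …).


Barcode: M ≅ I[1,1], I[1,4], I[1,5]. HN layers by μ_θ (4 steps, strictly decreasing):
  μ^(1)=33/2; μ^(2)=4; μ^(3)=-6; μ^(4)=-11

((0, 0, 1, 1, 0); (0, 0, 1, 1, 1); (0, 2, 0, 0, 0); (3, 0, 0, 0, 0))


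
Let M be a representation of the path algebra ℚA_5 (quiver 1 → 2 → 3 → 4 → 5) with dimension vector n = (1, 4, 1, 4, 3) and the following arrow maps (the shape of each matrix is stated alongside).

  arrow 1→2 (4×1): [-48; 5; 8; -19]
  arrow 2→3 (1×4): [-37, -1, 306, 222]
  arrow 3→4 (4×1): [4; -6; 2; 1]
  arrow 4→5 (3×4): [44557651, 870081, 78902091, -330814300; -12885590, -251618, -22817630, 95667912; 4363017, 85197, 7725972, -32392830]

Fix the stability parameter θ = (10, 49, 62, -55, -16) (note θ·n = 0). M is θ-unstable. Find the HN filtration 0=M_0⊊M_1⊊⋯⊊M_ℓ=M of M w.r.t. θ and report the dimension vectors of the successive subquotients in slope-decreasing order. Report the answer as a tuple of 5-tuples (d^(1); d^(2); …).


Via rank(M_{q-1}∘⋯∘M_p): M ≅ I[1,4], I[2,2]^3, I[4,4], I[4,5]^2, I[5,5].
μ_θ-semistable layers: μ^(1)=49; μ^(2)=56/3; μ^(3)=10; μ^(4)=-16; μ^(5)=-55

((0, 3, 0, 0, 0); (0, 1, 1, 1, 0); (1, 0, 0, 0, 0); (0, 0, 0, 0, 3); (0, 0, 0, 3, 0))


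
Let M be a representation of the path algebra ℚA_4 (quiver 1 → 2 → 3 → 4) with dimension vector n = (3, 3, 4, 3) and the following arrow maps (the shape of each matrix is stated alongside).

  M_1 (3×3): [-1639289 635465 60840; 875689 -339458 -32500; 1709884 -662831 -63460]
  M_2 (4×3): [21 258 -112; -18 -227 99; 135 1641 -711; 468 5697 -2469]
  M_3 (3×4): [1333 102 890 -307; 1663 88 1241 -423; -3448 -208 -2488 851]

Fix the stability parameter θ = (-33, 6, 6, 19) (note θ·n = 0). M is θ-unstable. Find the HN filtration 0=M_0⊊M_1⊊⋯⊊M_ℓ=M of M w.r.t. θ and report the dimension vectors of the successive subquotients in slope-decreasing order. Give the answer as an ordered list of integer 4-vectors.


Via rank(M_{q-1}∘⋯∘M_p): M ≅ I[1,1], I[1,2], I[1,4], I[2,4], I[3,3], I[3,4].
μ_θ-semistable layers: μ^(1)=19; μ^(2)=6; μ^(3)=-33

((0, 0, 0, 3); (0, 3, 4, 0); (3, 0, 0, 0))


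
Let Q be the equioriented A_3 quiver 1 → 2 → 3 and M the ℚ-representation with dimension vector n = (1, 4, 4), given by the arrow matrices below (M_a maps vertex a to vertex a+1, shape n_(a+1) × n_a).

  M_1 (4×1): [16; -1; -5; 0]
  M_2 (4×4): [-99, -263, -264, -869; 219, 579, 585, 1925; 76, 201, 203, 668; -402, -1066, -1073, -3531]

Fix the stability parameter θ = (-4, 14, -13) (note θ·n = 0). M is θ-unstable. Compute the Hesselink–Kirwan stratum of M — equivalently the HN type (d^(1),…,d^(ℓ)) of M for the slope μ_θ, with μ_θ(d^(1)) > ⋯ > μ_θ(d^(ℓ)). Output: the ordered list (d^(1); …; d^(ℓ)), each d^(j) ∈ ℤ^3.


Barcode: M ≅ I[1,3], I[2,3]^3. HN layers by μ_θ (2 steps, strictly decreasing):
  μ^(1)=1/2; μ^(2)=-4

((0, 4, 4); (1, 0, 0))


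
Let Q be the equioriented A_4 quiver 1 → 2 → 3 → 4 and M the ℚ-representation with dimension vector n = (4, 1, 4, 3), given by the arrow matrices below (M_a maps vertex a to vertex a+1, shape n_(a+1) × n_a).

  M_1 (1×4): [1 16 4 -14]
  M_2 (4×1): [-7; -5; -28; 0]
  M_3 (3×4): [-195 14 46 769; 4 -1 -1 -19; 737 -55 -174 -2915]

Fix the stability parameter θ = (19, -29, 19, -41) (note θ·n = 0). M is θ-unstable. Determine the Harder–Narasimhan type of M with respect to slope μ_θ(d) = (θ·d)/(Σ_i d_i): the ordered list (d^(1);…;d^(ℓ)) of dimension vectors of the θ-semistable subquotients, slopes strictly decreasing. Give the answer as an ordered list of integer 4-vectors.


Barcode: M ≅ I[1,1]^3, I[1,4], I[3,3], I[3,4]^2. HN layers by μ_θ (3 steps, strictly decreasing):
  μ^(1)=19; μ^(2)=-8; μ^(3)=-11

((3, 0, 1, 0); (1, 1, 1, 1); (0, 0, 2, 2))


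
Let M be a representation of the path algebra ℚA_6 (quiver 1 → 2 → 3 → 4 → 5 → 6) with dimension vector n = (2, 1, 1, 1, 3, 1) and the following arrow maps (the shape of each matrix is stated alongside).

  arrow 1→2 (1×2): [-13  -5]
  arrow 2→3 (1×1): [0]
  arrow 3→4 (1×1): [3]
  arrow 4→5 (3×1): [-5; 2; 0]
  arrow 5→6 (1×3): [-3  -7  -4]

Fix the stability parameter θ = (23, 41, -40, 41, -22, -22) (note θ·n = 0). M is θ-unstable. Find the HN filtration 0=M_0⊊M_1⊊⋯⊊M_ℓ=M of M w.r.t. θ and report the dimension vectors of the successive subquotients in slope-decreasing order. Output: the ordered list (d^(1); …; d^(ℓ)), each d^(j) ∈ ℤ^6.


Interval decomposition of M: I[1,1], I[1,2], I[3,6], I[5,5]^2.
HN type (ℓ=5): μ^(1)=41; μ^(2)=23; μ^(3)=-1; μ^(4)=-22; μ^(5)=-40

((0, 1, 0, 0, 0, 0); (2, 0, 0, 0, 0, 0); (0, 0, 0, 1, 1, 1); (0, 0, 0, 0, 2, 0); (0, 0, 1, 0, 0, 0))


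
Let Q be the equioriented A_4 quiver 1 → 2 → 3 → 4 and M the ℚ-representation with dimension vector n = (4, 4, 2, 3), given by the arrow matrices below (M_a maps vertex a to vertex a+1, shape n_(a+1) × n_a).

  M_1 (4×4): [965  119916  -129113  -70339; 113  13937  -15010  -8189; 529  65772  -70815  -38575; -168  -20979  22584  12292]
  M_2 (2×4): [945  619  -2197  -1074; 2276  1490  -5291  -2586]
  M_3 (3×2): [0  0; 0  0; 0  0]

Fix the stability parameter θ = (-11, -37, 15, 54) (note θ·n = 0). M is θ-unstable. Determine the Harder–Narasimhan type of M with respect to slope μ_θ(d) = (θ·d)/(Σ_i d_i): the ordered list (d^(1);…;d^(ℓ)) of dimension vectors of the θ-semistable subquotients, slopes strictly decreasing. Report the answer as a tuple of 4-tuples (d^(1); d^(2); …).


Via rank(M_{q-1}∘⋯∘M_p): M ≅ I[1,2]^2, I[1,3]^2, I[4,4]^3.
μ_θ-semistable layers: μ^(1)=54; μ^(2)=15; μ^(3)=-24

((0, 0, 0, 3); (0, 0, 2, 0); (4, 4, 0, 0))


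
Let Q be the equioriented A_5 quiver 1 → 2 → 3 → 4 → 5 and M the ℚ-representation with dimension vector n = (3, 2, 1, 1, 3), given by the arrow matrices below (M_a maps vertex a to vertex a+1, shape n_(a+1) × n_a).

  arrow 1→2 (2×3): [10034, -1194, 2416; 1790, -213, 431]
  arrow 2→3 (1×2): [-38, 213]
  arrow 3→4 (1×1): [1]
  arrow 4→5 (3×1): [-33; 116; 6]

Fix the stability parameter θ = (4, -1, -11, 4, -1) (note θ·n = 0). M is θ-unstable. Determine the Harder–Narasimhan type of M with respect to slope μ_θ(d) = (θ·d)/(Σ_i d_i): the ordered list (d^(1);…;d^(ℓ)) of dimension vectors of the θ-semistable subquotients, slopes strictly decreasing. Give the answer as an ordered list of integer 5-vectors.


Interval decomposition of M: I[1,1], I[1,2], I[1,5], I[5,5]^2.
HN type (ℓ=4): μ^(1)=4; μ^(2)=3/2; μ^(3)=-1; μ^(4)=-8/3

((1, 0, 0, 0, 0); (1, 1, 0, 1, 1); (0, 0, 0, 0, 2); (1, 1, 1, 0, 0))


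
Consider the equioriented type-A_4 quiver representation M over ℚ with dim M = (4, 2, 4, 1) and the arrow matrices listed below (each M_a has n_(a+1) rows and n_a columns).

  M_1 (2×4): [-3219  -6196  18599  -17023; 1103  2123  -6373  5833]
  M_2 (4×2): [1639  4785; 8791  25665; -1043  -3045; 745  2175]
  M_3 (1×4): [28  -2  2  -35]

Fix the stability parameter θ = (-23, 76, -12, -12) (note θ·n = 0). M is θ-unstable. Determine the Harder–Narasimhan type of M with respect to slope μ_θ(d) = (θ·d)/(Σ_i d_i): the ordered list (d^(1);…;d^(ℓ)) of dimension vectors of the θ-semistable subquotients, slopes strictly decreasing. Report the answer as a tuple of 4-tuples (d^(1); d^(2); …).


Via rank(M_{q-1}∘⋯∘M_p): M ≅ I[1,1]^2, I[1,2], I[1,4], I[3,3]^3.
μ_θ-semistable layers: μ^(1)=76; μ^(2)=52/3; μ^(3)=-12; μ^(4)=-23

((0, 1, 0, 0); (0, 1, 1, 1); (0, 0, 3, 0); (4, 0, 0, 0))


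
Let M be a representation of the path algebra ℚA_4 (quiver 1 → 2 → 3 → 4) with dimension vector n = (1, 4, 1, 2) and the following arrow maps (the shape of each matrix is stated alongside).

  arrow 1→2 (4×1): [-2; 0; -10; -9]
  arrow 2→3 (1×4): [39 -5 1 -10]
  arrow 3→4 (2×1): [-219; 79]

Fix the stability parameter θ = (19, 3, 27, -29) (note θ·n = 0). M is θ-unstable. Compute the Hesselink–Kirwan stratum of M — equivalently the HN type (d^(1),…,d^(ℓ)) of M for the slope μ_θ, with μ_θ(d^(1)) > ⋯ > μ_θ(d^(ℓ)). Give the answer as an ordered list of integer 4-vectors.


Interval decomposition of M: I[1,4], I[2,2]^3, I[4,4].
HN type (ℓ=3): μ^(1)=5; μ^(2)=3; μ^(3)=-29

((1, 1, 1, 1); (0, 3, 0, 0); (0, 0, 0, 1))


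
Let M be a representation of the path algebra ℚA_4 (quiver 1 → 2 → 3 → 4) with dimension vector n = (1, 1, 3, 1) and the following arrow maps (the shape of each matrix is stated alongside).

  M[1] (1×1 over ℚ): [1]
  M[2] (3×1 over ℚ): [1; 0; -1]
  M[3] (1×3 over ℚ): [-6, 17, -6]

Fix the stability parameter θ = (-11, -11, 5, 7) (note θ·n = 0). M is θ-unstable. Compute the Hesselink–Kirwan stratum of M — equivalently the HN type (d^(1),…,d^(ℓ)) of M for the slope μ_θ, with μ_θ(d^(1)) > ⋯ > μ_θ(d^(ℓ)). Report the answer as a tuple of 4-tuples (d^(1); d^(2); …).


Via rank(M_{q-1}∘⋯∘M_p): M ≅ I[1,3], I[3,3], I[3,4].
μ_θ-semistable layers: μ^(1)=7; μ^(2)=5; μ^(3)=-11

((0, 0, 0, 1); (0, 0, 3, 0); (1, 1, 0, 0))


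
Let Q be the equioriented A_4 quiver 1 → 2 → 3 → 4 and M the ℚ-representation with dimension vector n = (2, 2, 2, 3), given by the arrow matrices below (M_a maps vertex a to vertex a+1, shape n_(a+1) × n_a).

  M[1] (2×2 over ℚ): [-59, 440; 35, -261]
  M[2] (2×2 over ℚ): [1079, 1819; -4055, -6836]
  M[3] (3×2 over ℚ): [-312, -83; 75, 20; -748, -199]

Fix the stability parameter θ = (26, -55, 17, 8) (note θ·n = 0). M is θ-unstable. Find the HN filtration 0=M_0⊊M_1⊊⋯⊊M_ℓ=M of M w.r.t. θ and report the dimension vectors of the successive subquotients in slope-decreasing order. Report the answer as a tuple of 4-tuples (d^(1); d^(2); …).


Barcode: M ≅ I[1,4]^2, I[4,4]. HN layers by μ_θ (3 steps, strictly decreasing):
  μ^(1)=25/2; μ^(2)=8; μ^(3)=-29/2

((0, 0, 2, 2); (0, 0, 0, 1); (2, 2, 0, 0))


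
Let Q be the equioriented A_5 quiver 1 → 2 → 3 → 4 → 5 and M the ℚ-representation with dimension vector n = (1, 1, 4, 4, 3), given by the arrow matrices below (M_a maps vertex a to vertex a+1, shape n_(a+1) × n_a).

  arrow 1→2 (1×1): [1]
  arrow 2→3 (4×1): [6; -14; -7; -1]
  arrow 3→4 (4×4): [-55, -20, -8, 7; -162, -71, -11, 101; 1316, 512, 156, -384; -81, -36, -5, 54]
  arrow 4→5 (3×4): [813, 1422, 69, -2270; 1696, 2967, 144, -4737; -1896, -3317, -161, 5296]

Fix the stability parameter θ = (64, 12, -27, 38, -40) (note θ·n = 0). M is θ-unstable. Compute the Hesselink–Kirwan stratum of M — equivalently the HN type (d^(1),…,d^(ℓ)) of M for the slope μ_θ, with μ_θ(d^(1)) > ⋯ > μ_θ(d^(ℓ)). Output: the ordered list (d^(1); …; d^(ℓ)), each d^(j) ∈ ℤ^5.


Interval decomposition of M: I[1,5], I[3,3], I[3,5]^2, I[4,4].
HN type (ℓ=4): μ^(1)=38; μ^(2)=47/5; μ^(3)=-1; μ^(4)=-27

((0, 0, 0, 1, 0); (1, 1, 1, 1, 1); (0, 0, 0, 2, 2); (0, 0, 3, 0, 0))


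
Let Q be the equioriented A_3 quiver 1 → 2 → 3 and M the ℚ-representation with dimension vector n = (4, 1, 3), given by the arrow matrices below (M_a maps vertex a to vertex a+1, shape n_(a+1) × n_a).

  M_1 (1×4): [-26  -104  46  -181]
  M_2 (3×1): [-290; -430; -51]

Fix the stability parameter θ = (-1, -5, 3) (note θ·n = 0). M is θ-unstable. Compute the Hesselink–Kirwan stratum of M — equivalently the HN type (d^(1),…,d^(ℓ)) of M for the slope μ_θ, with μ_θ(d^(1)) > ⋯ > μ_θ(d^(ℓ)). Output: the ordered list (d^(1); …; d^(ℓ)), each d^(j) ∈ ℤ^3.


Via rank(M_{q-1}∘⋯∘M_p): M ≅ I[1,1]^3, I[1,3], I[3,3]^2.
μ_θ-semistable layers: μ^(1)=3; μ^(2)=-1; μ^(3)=-3

((0, 0, 3); (3, 0, 0); (1, 1, 0))


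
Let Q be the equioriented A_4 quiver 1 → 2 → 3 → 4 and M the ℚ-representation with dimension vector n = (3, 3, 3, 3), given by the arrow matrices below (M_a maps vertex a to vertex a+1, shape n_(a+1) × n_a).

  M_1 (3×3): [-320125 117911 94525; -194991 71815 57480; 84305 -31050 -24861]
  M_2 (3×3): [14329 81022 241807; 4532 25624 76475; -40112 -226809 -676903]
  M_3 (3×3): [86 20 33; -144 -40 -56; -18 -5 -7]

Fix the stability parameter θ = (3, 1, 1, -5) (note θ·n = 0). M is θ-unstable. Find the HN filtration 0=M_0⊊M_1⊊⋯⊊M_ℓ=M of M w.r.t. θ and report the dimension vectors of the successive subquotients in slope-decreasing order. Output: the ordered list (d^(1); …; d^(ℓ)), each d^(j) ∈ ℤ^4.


Via rank(M_{q-1}∘⋯∘M_p): M ≅ I[1,3], I[1,4]^2, I[4,4].
μ_θ-semistable layers: μ^(1)=5/3; μ^(2)=0; μ^(3)=-5

((1, 1, 1, 0); (2, 2, 2, 2); (0, 0, 0, 1))


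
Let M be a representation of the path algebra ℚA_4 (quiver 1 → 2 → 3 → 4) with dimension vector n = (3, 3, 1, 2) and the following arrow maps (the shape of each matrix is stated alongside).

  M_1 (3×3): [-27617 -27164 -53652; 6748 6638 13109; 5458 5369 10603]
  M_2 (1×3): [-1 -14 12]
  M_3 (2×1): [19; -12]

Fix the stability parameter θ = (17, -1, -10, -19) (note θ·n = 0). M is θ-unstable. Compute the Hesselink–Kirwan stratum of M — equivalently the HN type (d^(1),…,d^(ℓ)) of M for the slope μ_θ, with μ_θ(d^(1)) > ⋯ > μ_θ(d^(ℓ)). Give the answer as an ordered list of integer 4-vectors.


Via rank(M_{q-1}∘⋯∘M_p): M ≅ I[1,2]^2, I[1,4], I[4,4].
μ_θ-semistable layers: μ^(1)=8; μ^(2)=-13/4; μ^(3)=-19

((2, 2, 0, 0); (1, 1, 1, 1); (0, 0, 0, 1))


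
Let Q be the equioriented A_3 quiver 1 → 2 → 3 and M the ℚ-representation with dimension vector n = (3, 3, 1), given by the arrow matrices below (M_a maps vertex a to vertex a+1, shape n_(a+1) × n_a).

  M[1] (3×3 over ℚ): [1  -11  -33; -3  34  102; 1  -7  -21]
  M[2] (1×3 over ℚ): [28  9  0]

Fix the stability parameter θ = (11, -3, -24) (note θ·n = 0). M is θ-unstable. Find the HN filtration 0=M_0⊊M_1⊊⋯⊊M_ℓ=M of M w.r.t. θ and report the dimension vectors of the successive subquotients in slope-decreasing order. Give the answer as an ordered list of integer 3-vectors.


Barcode: M ≅ I[1,1], I[1,2], I[1,3], I[2,2]. HN layers by μ_θ (4 steps, strictly decreasing):
  μ^(1)=11; μ^(2)=4; μ^(3)=-3; μ^(4)=-16/3

((1, 0, 0); (1, 1, 0); (0, 1, 0); (1, 1, 1))


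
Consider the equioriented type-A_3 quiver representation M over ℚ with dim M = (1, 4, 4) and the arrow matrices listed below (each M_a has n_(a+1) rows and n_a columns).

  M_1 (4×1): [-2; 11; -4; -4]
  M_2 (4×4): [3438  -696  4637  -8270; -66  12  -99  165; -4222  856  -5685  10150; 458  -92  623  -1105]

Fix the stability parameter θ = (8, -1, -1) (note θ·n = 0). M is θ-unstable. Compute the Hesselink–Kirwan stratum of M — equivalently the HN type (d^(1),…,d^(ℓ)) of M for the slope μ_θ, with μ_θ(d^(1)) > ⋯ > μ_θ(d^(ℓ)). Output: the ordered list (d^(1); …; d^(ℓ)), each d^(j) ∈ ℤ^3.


Barcode: M ≅ I[1,2], I[2,2], I[2,3]^2, I[3,3]^2. HN layers by μ_θ (2 steps, strictly decreasing):
  μ^(1)=7/2; μ^(2)=-1

((1, 1, 0); (0, 3, 4))


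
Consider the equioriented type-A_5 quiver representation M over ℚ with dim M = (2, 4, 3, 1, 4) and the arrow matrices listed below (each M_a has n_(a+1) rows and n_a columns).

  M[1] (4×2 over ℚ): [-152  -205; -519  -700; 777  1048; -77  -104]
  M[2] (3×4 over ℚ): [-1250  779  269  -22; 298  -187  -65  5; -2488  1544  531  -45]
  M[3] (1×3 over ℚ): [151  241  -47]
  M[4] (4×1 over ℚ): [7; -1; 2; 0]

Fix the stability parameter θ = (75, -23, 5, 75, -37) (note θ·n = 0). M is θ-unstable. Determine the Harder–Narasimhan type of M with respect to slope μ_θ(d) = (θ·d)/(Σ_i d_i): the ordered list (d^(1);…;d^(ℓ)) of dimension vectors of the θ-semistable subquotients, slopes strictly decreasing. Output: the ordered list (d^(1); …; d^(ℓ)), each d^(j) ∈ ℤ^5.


Barcode: M ≅ I[1,3], I[1,5], I[2,2], I[2,3], I[5,5]^3. HN layers by μ_θ (4 steps, strictly decreasing):
  μ^(1)=19; μ^(2)=5; μ^(3)=-23; μ^(4)=-37

((2, 2, 2, 1, 1); (0, 0, 1, 0, 0); (0, 2, 0, 0, 0); (0, 0, 0, 0, 3))


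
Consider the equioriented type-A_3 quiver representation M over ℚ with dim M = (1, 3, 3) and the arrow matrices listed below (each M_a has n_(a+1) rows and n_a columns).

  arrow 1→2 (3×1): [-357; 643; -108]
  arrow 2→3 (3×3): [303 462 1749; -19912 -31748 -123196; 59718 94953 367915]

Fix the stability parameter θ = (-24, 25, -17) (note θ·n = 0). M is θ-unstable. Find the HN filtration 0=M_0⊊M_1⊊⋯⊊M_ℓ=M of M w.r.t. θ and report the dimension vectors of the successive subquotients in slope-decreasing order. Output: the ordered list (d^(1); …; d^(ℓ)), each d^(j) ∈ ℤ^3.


Interval decomposition of M: I[1,3], I[2,2], I[2,3], I[3,3].
HN type (ℓ=4): μ^(1)=25; μ^(2)=4; μ^(3)=-17; μ^(4)=-24

((0, 1, 0); (0, 2, 2); (0, 0, 1); (1, 0, 0))


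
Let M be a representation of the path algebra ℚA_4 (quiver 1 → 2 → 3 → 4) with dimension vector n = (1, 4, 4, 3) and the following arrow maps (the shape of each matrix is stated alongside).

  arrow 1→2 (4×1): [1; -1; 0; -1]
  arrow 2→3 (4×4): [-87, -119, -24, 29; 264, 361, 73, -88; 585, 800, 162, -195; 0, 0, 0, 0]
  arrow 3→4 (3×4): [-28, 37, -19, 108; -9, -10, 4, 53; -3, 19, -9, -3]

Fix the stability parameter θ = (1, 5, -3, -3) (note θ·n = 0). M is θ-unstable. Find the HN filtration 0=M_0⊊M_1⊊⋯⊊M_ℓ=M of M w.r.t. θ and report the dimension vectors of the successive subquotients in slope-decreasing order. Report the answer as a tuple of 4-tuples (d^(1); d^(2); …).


Interval decomposition of M: I[1,4], I[2,2], I[2,4]^2, I[3,3].
HN type (ℓ=4): μ^(1)=5; μ^(2)=0; μ^(3)=-1/3; μ^(4)=-3

((0, 1, 0, 0); (1, 1, 1, 1); (0, 2, 2, 2); (0, 0, 1, 0))


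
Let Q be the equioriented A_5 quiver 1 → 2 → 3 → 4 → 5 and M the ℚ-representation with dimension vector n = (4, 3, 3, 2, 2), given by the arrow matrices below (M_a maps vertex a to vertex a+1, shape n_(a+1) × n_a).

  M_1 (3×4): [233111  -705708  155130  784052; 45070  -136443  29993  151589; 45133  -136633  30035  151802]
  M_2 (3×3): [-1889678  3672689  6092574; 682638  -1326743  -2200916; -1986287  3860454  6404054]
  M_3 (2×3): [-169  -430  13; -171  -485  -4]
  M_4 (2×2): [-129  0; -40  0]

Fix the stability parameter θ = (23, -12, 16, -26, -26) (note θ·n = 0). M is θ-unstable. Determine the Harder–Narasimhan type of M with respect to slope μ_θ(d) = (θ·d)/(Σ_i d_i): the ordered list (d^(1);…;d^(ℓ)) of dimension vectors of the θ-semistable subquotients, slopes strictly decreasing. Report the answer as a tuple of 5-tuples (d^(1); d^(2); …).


Barcode: M ≅ I[1,1], I[1,3], I[1,4], I[1,5], I[5,5]. HN layers by μ_θ (6 steps, strictly decreasing):
  μ^(1)=23; μ^(2)=16; μ^(3)=11/2; μ^(4)=1/4; μ^(5)=-5; μ^(6)=-26

((1, 0, 0, 0, 0); (0, 0, 1, 0, 0); (1, 1, 0, 0, 0); (1, 1, 1, 1, 0); (1, 1, 1, 1, 1); (0, 0, 0, 0, 1))


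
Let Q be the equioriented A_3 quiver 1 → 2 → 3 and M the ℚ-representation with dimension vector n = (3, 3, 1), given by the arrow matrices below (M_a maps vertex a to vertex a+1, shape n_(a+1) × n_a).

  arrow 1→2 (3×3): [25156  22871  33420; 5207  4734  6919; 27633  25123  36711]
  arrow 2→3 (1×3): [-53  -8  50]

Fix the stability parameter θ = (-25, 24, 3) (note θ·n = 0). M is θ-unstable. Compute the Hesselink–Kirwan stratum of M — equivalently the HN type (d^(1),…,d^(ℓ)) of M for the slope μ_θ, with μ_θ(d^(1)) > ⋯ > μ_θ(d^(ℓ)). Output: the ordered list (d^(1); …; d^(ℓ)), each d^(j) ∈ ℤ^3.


Via rank(M_{q-1}∘⋯∘M_p): M ≅ I[1,2]^2, I[1,3].
μ_θ-semistable layers: μ^(1)=24; μ^(2)=27/2; μ^(3)=-25

((0, 2, 0); (0, 1, 1); (3, 0, 0))


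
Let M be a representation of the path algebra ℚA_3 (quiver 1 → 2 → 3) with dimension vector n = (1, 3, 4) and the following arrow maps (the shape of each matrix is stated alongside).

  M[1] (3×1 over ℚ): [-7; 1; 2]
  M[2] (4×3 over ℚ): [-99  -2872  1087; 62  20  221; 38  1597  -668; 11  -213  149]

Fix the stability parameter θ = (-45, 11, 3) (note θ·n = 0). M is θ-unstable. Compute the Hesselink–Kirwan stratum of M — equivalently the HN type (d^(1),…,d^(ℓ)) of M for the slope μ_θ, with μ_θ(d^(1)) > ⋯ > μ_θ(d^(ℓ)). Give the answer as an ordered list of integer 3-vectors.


Barcode: M ≅ I[1,3], I[2,3]^2, I[3,3]. HN layers by μ_θ (3 steps, strictly decreasing):
  μ^(1)=7; μ^(2)=3; μ^(3)=-45

((0, 3, 3); (0, 0, 1); (1, 0, 0))


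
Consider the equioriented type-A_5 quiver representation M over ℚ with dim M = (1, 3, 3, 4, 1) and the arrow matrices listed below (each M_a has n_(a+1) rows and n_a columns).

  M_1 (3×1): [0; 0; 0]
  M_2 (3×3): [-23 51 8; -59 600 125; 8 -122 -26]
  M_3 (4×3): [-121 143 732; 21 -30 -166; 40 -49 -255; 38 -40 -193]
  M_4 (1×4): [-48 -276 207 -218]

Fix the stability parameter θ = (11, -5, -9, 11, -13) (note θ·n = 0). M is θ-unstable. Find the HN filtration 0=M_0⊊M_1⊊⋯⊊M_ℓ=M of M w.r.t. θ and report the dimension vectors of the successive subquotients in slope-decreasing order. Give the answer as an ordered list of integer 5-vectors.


Barcode: M ≅ I[1,1], I[2,2], I[2,4], I[2,5], I[3,4], I[4,4]. HN layers by μ_θ (5 steps, strictly decreasing):
  μ^(1)=11; μ^(2)=-1; μ^(3)=-5; μ^(4)=-7; μ^(5)=-9

((1, 0, 0, 3, 0); (0, 0, 0, 1, 1); (0, 1, 0, 0, 0); (0, 2, 2, 0, 0); (0, 0, 1, 0, 0))


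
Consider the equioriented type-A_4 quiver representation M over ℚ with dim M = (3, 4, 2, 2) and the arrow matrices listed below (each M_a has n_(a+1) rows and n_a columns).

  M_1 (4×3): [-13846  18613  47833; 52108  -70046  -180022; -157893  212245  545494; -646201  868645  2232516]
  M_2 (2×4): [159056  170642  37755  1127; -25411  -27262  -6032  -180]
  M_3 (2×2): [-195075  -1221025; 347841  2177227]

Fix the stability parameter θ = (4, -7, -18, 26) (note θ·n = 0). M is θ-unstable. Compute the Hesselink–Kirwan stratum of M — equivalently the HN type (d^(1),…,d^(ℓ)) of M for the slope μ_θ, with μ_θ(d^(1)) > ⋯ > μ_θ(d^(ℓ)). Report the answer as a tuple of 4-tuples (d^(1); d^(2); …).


Barcode: M ≅ I[1,2], I[1,3], I[1,4], I[2,2], I[4,4]. HN layers by μ_θ (3 steps, strictly decreasing):
  μ^(1)=26; μ^(2)=-3/2; μ^(3)=-7

((0, 0, 0, 2); (1, 1, 0, 0); (2, 3, 2, 0))


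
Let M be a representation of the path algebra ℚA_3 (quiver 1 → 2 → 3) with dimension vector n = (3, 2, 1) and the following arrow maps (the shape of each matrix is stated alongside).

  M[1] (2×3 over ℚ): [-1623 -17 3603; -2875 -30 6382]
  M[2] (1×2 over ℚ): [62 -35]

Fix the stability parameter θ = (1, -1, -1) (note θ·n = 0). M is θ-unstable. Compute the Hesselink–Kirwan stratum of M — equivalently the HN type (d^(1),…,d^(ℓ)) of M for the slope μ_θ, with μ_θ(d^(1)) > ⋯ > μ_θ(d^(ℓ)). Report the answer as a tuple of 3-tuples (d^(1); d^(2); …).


Barcode: M ≅ I[1,1], I[1,2], I[1,3]. HN layers by μ_θ (3 steps, strictly decreasing):
  μ^(1)=1; μ^(2)=0; μ^(3)=-1/3

((1, 0, 0); (1, 1, 0); (1, 1, 1))


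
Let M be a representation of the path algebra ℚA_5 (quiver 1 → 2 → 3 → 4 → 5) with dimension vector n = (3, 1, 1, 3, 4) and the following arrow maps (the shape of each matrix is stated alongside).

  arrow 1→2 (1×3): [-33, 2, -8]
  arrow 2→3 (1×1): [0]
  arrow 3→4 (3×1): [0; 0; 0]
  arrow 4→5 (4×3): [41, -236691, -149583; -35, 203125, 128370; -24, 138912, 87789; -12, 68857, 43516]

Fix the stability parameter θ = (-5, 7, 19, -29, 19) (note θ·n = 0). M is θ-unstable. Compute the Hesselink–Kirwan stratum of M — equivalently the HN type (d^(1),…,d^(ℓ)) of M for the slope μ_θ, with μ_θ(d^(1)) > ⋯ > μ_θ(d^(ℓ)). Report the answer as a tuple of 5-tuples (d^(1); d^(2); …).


Via rank(M_{q-1}∘⋯∘M_p): M ≅ I[1,1]^2, I[1,2], I[3,3], I[4,5]^3, I[5,5].
μ_θ-semistable layers: μ^(1)=19; μ^(2)=7; μ^(3)=-5; μ^(4)=-29

((0, 0, 1, 0, 4); (0, 1, 0, 0, 0); (3, 0, 0, 0, 0); (0, 0, 0, 3, 0))
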